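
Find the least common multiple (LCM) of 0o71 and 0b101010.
Convert 0o71 (octal) → 7×8 + 1 = 57 (decimal)
Convert 0b101010 (binary) → 32 + 8 + 2 = 42 (decimal)
Compute lcm(57, 42) = 798
798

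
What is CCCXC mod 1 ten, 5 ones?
Convert CCCXC (Roman numeral) → 100 + 100 + 100 + 90 = 390 (decimal)
Convert 1 ten, 5 ones (place-value notation) → 1×10 + 5 = 15 (decimal)
Compute 390 mod 15 = 0
0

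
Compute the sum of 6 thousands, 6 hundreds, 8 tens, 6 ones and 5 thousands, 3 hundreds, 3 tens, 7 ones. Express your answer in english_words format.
Convert 6 thousands, 6 hundreds, 8 tens, 6 ones (place-value notation) → 6×1000 + 6×100 + 8×10 + 6 = 6686 (decimal)
Convert 5 thousands, 3 hundreds, 3 tens, 7 ones (place-value notation) → 5×1000 + 3×100 + 3×10 + 7 = 5337 (decimal)
Compute 6686 + 5337 = 12023
Convert 12023 (decimal) → 12023 = 12×1000 + 23 → twelve thousand twenty-three (English words)
twelve thousand twenty-three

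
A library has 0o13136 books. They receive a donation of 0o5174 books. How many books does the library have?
Convert 0o13136 (octal) → 1×4096 + 3×512 + 1×64 + 3×8 + 6 = 5726 (decimal)
Convert 0o5174 (octal) → 5×512 + 1×64 + 7×8 + 4 = 2684 (decimal)
Compute 5726 + 2684 = 8410
8410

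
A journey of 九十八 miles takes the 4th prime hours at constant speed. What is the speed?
Convert 九十八 (Chinese numeral) → 9×10 + 8 = 98 (decimal)
Convert the 4th prime (prime index) → 7 (decimal)
Compute 98 ÷ 7 = 14
14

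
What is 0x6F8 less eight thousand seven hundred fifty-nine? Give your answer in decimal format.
Convert 0x6F8 (hexadecimal) → 6×256 + 15×16 + 8 = 1784 (decimal)
Convert eight thousand seven hundred fifty-nine (English words) → 8×1000 + 7×100 + 59 = 8759 (decimal)
Compute 1784 - 8759 = -6975
-6975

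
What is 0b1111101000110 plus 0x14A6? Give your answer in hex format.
Convert 0b1111101000110 (binary) → 4096 + 2048 + 1024 + 512 + 256 + 64 + 4 + 2 = 8006 (decimal)
Convert 0x14A6 (hexadecimal) → 1×4096 + 4×256 + 10×16 + 6 = 5286 (decimal)
Compute 8006 + 5286 = 13292
Convert 13292 (decimal) → 13292 = 3×4096 + 3×256 + 14×16 + 12 → 0x33EC (hexadecimal)
0x33EC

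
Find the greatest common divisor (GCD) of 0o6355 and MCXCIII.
Convert 0o6355 (octal) → 6×512 + 3×64 + 5×8 + 5 = 3309 (decimal)
Convert MCXCIII (Roman numeral) → 1000 + 100 + 90 + 1 + 1 + 1 = 1193 (decimal)
Compute gcd(3309, 1193) = 1
1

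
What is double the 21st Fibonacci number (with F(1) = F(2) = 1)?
The 21st Fibonacci number (with F(1) = F(2) = 1) = 10946
Compute 10946 × 2 = 21892
21892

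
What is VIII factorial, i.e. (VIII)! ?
Convert VIII (Roman numeral) → 5 + 1 + 1 + 1 = 8 (decimal)
Compute 8! = 40320
40320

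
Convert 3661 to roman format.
Convert 3661 (decimal) → 3661 = 1000 + 1000 + 1000 + 500 + 100 + 50 + 10 + 1 → MMMDCLXI (Roman numeral)
MMMDCLXI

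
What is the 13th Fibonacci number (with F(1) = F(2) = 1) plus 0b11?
The 13th Fibonacci number (with F(1) = F(2) = 1): 1, 1, 2, 3, 5, 8, 13, 21, 34, 55, 89, 144, 233 → 233
Convert 0b11 (binary) → 2 + 1 = 3 (decimal)
Compute 233 + 3 = 236
236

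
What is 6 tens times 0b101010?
Convert 6 tens (place-value notation) → 6×10 = 60 (decimal)
Convert 0b101010 (binary) → 32 + 8 + 2 = 42 (decimal)
Compute 60 × 42 = 2520
2520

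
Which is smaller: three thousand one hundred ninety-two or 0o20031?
Convert three thousand one hundred ninety-two (English words) → 3×1000 + 1×100 + 92 = 3192 (decimal)
Convert 0o20031 (octal) → 2×4096 + 3×8 + 1 = 8217 (decimal)
Compare 3192 vs 8217: smaller = 3192
3192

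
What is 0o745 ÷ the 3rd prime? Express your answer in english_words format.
Convert 0o745 (octal) → 7×64 + 4×8 + 5 = 485 (decimal)
Convert the 3rd prime (prime index) → 5 (decimal)
Compute 485 ÷ 5 = 97
Convert 97 (decimal) → ninety-seven (English words)
ninety-seven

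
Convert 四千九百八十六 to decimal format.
Convert 四千九百八十六 (Chinese numeral) → 4×1000 + 9×100 + 8×10 + 6 = 4986 (decimal)
4986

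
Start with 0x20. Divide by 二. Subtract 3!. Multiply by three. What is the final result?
Convert 0x20 (hexadecimal) → 2×16 = 32 (decimal)
Start: 32
Convert 二 (Chinese numeral) → 2 (decimal)
32 ÷ 2 = 16
Convert 3! (factorial) → 6 (decimal)
16 - 6 = 10
Convert three (English words) → 3 (decimal)
10 × 3 = 30
30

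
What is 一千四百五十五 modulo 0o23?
Convert 一千四百五十五 (Chinese numeral) → 1×1000 + 4×100 + 5×10 + 5 = 1455 (decimal)
Convert 0o23 (octal) → 2×8 + 3 = 19 (decimal)
Compute 1455 mod 19 = 11
11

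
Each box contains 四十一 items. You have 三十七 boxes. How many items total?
Convert 四十一 (Chinese numeral) → 4×10 + 1 = 41 (decimal)
Convert 三十七 (Chinese numeral) → 3×10 + 7 = 37 (decimal)
Compute 41 × 37 = 1517
1517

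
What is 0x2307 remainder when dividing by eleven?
Convert 0x2307 (hexadecimal) → 2×4096 + 3×256 + 7 = 8967 (decimal)
Convert eleven (English words) → 11 (decimal)
Compute 8967 mod 11 = 2
2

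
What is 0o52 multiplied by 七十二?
Convert 0o52 (octal) → 5×8 + 2 = 42 (decimal)
Convert 七十二 (Chinese numeral) → 7×10 + 2 = 72 (decimal)
Compute 42 × 72 = 3024
3024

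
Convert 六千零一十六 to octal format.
Convert 六千零一十六 (Chinese numeral) → 6×1000 + 1×10 + 6 = 6016 (decimal)
Convert 6016 (decimal) → 6016 = 1×4096 + 3×512 + 6×64 → 0o13600 (octal)
0o13600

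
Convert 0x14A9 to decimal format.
Convert 0x14A9 (hexadecimal) → 1×4096 + 4×256 + 10×16 + 9 = 5289 (decimal)
5289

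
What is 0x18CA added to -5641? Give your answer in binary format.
Convert 0x18CA (hexadecimal) → 1×4096 + 8×256 + 12×16 + 10 = 6346 (decimal)
Compute 6346 + -5641 = 705
Convert 705 (decimal) → 705 = 512 + 128 + 64 + 1 → 0b1011000001 (binary)
0b1011000001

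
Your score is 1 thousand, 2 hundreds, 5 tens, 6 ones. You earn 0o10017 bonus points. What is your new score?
Convert 1 thousand, 2 hundreds, 5 tens, 6 ones (place-value notation) → 1×1000 + 2×100 + 5×10 + 6 = 1256 (decimal)
Convert 0o10017 (octal) → 1×4096 + 1×8 + 7 = 4111 (decimal)
Compute 1256 + 4111 = 5367
5367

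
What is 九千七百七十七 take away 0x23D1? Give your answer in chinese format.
Convert 九千七百七十七 (Chinese numeral) → 9×1000 + 7×100 + 7×10 + 7 = 9777 (decimal)
Convert 0x23D1 (hexadecimal) → 2×4096 + 3×256 + 13×16 + 1 = 9169 (decimal)
Compute 9777 - 9169 = 608
Convert 608 (decimal) → 608 = 6×100 + 8 → 六百零八 (Chinese numeral)
六百零八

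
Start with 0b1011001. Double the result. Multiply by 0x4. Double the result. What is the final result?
Convert 0b1011001 (binary) → 64 + 16 + 8 + 1 = 89 (decimal)
Start: 89
89 × 2 = 178
Convert 0x4 (hexadecimal) → 4 (decimal)
178 × 4 = 712
712 × 2 = 1424
1424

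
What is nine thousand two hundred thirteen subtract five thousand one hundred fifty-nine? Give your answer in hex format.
Convert nine thousand two hundred thirteen (English words) → 9×1000 + 2×100 + 13 = 9213 (decimal)
Convert five thousand one hundred fifty-nine (English words) → 5×1000 + 1×100 + 59 = 5159 (decimal)
Compute 9213 - 5159 = 4054
Convert 4054 (decimal) → 4054 = 15×256 + 13×16 + 6 → 0xFD6 (hexadecimal)
0xFD6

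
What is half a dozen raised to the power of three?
Convert half a dozen (colloquial) → 6 (decimal)
Convert three (English words) → 3 (decimal)
Compute 6 ^ 3 = 216
216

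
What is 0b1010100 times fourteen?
Convert 0b1010100 (binary) → 64 + 16 + 4 = 84 (decimal)
Convert fourteen (English words) → 14 (decimal)
Compute 84 × 14 = 1176
1176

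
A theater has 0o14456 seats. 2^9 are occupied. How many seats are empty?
Convert 0o14456 (octal) → 1×4096 + 4×512 + 4×64 + 5×8 + 6 = 6446 (decimal)
Convert 2^9 (power) → 512 (decimal)
Compute 6446 - 512 = 5934
5934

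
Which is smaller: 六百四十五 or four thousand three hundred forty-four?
Convert 六百四十五 (Chinese numeral) → 6×100 + 4×10 + 5 = 645 (decimal)
Convert four thousand three hundred forty-four (English words) → 4×1000 + 3×100 + 44 = 4344 (decimal)
Compare 645 vs 4344: smaller = 645
645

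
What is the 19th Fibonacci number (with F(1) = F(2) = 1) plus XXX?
The 19th Fibonacci number (with F(1) = F(2) = 1) = 4181
Convert XXX (Roman numeral) → 10 + 10 + 10 = 30 (decimal)
Compute 4181 + 30 = 4211
4211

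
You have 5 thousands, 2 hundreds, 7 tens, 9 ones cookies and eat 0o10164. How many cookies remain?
Convert 5 thousands, 2 hundreds, 7 tens, 9 ones (place-value notation) → 5×1000 + 2×100 + 7×10 + 9 = 5279 (decimal)
Convert 0o10164 (octal) → 1×4096 + 1×64 + 6×8 + 4 = 4212 (decimal)
Compute 5279 - 4212 = 1067
1067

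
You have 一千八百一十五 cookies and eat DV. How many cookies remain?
Convert 一千八百一十五 (Chinese numeral) → 1×1000 + 8×100 + 1×10 + 5 = 1815 (decimal)
Convert DV (Roman numeral) → 500 + 5 = 505 (decimal)
Compute 1815 - 505 = 1310
1310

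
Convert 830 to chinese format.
Convert 830 (decimal) → 830 = 8×100 + 3×10 → 八百三十 (Chinese numeral)
八百三十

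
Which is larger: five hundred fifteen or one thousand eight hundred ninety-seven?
Convert five hundred fifteen (English words) → 5×100 + 15 = 515 (decimal)
Convert one thousand eight hundred ninety-seven (English words) → 1×1000 + 8×100 + 97 = 1897 (decimal)
Compare 515 vs 1897: larger = 1897
1897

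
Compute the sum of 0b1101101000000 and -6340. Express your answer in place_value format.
Convert 0b1101101000000 (binary) → 4096 + 2048 + 512 + 256 + 64 = 6976 (decimal)
Compute 6976 + -6340 = 636
Convert 636 (decimal) → 636 = 6×100 + 3×10 + 6 → 6 hundreds, 3 tens, 6 ones (place-value notation)
6 hundreds, 3 tens, 6 ones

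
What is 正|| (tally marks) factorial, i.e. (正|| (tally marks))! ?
Convert 正|| (tally marks) → 5 + 2 = 7 (decimal)
Compute 7! = 5040
5040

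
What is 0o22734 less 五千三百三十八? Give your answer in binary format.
Convert 0o22734 (octal) → 2×4096 + 2×512 + 7×64 + 3×8 + 4 = 9692 (decimal)
Convert 五千三百三十八 (Chinese numeral) → 5×1000 + 3×100 + 3×10 + 8 = 5338 (decimal)
Compute 9692 - 5338 = 4354
Convert 4354 (decimal) → 4354 = 4096 + 256 + 2 → 0b1000100000010 (binary)
0b1000100000010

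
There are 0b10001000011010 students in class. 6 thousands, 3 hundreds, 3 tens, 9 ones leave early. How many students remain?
Convert 0b10001000011010 (binary) → 8192 + 512 + 16 + 8 + 2 = 8730 (decimal)
Convert 6 thousands, 3 hundreds, 3 tens, 9 ones (place-value notation) → 6×1000 + 3×100 + 3×10 + 9 = 6339 (decimal)
Compute 8730 - 6339 = 2391
2391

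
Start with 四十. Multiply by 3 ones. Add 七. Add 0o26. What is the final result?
Convert 四十 (Chinese numeral) → 4×10 = 40 (decimal)
Start: 40
Convert 3 ones (place-value notation) → 3 (decimal)
40 × 3 = 120
Convert 七 (Chinese numeral) → 7 (decimal)
120 + 7 = 127
Convert 0o26 (octal) → 2×8 + 6 = 22 (decimal)
127 + 22 = 149
149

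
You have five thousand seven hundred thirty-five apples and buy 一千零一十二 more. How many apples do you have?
Convert five thousand seven hundred thirty-five (English words) → 5×1000 + 7×100 + 35 = 5735 (decimal)
Convert 一千零一十二 (Chinese numeral) → 1×1000 + 1×10 + 2 = 1012 (decimal)
Compute 5735 + 1012 = 6747
6747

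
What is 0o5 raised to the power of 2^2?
Convert 0o5 (octal) → 5 (decimal)
Convert 2^2 (power) → 4 (decimal)
Compute 5 ^ 4 = 625
625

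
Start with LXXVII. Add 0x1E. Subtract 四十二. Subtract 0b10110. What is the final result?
Convert LXXVII (Roman numeral) → 50 + 10 + 10 + 5 + 1 + 1 = 77 (decimal)
Start: 77
Convert 0x1E (hexadecimal) → 1×16 + 14 = 30 (decimal)
77 + 30 = 107
Convert 四十二 (Chinese numeral) → 4×10 + 2 = 42 (decimal)
107 - 42 = 65
Convert 0b10110 (binary) → 16 + 4 + 2 = 22 (decimal)
65 - 22 = 43
43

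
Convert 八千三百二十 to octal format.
Convert 八千三百二十 (Chinese numeral) → 8×1000 + 3×100 + 2×10 = 8320 (decimal)
Convert 8320 (decimal) → 8320 = 2×4096 + 2×64 → 0o20200 (octal)
0o20200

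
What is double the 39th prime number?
The 39th prime number = 167
Compute 167 × 2 = 334
334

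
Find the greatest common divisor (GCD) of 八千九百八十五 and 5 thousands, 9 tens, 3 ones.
Convert 八千九百八十五 (Chinese numeral) → 8×1000 + 9×100 + 8×10 + 5 = 8985 (decimal)
Convert 5 thousands, 9 tens, 3 ones (place-value notation) → 5×1000 + 9×10 + 3 = 5093 (decimal)
Compute gcd(8985, 5093) = 1
1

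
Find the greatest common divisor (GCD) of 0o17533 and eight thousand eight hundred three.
Convert 0o17533 (octal) → 1×4096 + 7×512 + 5×64 + 3×8 + 3 = 8027 (decimal)
Convert eight thousand eight hundred three (English words) → 8×1000 + 8×100 + 3 = 8803 (decimal)
Compute gcd(8027, 8803) = 1
1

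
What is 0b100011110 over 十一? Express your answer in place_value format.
Convert 0b100011110 (binary) → 256 + 16 + 8 + 4 + 2 = 286 (decimal)
Convert 十一 (Chinese numeral) → 1×10 + 1 = 11 (decimal)
Compute 286 ÷ 11 = 26
Convert 26 (decimal) → 26 = 2×10 + 6 → 2 tens, 6 ones (place-value notation)
2 tens, 6 ones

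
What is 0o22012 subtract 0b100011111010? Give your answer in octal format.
Convert 0o22012 (octal) → 2×4096 + 2×512 + 1×8 + 2 = 9226 (decimal)
Convert 0b100011111010 (binary) → 2048 + 128 + 64 + 32 + 16 + 8 + 2 = 2298 (decimal)
Compute 9226 - 2298 = 6928
Convert 6928 (decimal) → 6928 = 1×4096 + 5×512 + 4×64 + 2×8 → 0o15420 (octal)
0o15420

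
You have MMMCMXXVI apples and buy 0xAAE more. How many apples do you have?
Convert MMMCMXXVI (Roman numeral) → 1000 + 1000 + 1000 + 900 + 10 + 10 + 5 + 1 = 3926 (decimal)
Convert 0xAAE (hexadecimal) → 10×256 + 10×16 + 14 = 2734 (decimal)
Compute 3926 + 2734 = 6660
6660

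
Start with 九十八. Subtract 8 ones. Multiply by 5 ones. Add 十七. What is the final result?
Convert 九十八 (Chinese numeral) → 9×10 + 8 = 98 (decimal)
Start: 98
Convert 8 ones (place-value notation) → 8 (decimal)
98 - 8 = 90
Convert 5 ones (place-value notation) → 5 (decimal)
90 × 5 = 450
Convert 十七 (Chinese numeral) → 1×10 + 7 = 17 (decimal)
450 + 17 = 467
467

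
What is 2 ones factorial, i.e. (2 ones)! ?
Convert 2 ones (place-value notation) → 2 (decimal)
Compute 2! = 2
2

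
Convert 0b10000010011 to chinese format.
Convert 0b10000010011 (binary) → 1024 + 16 + 2 + 1 = 1043 (decimal)
Convert 1043 (decimal) → 1043 = 1×1000 + 4×10 + 3 → 一千零四十三 (Chinese numeral)
一千零四十三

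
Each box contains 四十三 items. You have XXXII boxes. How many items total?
Convert 四十三 (Chinese numeral) → 4×10 + 3 = 43 (decimal)
Convert XXXII (Roman numeral) → 10 + 10 + 10 + 1 + 1 = 32 (decimal)
Compute 43 × 32 = 1376
1376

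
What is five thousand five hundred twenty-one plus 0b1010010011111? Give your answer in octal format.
Convert five thousand five hundred twenty-one (English words) → 5×1000 + 5×100 + 21 = 5521 (decimal)
Convert 0b1010010011111 (binary) → 4096 + 1024 + 128 + 16 + 8 + 4 + 2 + 1 = 5279 (decimal)
Compute 5521 + 5279 = 10800
Convert 10800 (decimal) → 10800 = 2×4096 + 5×512 + 6×8 → 0o25060 (octal)
0o25060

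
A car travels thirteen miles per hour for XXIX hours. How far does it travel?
Convert thirteen (English words) → 13 (decimal)
Convert XXIX (Roman numeral) → 10 + 10 + 9 = 29 (decimal)
Compute 13 × 29 = 377
377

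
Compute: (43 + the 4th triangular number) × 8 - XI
Convert the 4th triangular number (triangular index) → 4×5/2 = 10 (decimal)
Convert XI (Roman numeral) → 10 + 1 = 11 (decimal)
Expression in decimal: (43 + 10) × 8 - 11
Parentheses first: 43 + 10 = 53
Multiply: 53 × 8 = 424
Subtract: 424 - 11 = 413
413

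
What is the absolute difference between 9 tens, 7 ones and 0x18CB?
Convert 9 tens, 7 ones (place-value notation) → 9×10 + 7 = 97 (decimal)
Convert 0x18CB (hexadecimal) → 1×4096 + 8×256 + 12×16 + 11 = 6347 (decimal)
Compute |97 - 6347| = 6250
6250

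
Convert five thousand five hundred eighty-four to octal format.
Convert five thousand five hundred eighty-four (English words) → 5×1000 + 5×100 + 84 = 5584 (decimal)
Convert 5584 (decimal) → 5584 = 1×4096 + 2×512 + 7×64 + 2×8 → 0o12720 (octal)
0o12720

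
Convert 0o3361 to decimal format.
Convert 0o3361 (octal) → 3×512 + 3×64 + 6×8 + 1 = 1777 (decimal)
1777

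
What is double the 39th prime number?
The 39th prime number = 167
Compute 167 × 2 = 334
334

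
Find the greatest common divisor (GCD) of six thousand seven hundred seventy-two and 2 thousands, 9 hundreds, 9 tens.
Convert six thousand seven hundred seventy-two (English words) → 6×1000 + 7×100 + 72 = 6772 (decimal)
Convert 2 thousands, 9 hundreds, 9 tens (place-value notation) → 2×1000 + 9×100 + 9×10 = 2990 (decimal)
Compute gcd(6772, 2990) = 2
2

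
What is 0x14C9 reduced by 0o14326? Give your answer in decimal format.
Convert 0x14C9 (hexadecimal) → 1×4096 + 4×256 + 12×16 + 9 = 5321 (decimal)
Convert 0o14326 (octal) → 1×4096 + 4×512 + 3×64 + 2×8 + 6 = 6358 (decimal)
Compute 5321 - 6358 = -1037
-1037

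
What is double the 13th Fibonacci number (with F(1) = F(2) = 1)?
The 13th Fibonacci number (with F(1) = F(2) = 1): 1, 1, 2, 3, 5, 8, 13, 21, 34, 55, 89, 144, 233 → 233
Compute 233 × 2 = 466
466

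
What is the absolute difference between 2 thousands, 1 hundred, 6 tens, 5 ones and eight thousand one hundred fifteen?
Convert 2 thousands, 1 hundred, 6 tens, 5 ones (place-value notation) → 2×1000 + 1×100 + 6×10 + 5 = 2165 (decimal)
Convert eight thousand one hundred fifteen (English words) → 8×1000 + 1×100 + 15 = 8115 (decimal)
Compute |2165 - 8115| = 5950
5950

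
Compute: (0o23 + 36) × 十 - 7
Convert 0o23 (octal) → 2×8 + 3 = 19 (decimal)
Convert 十 (Chinese numeral) → 1×10 = 10 (decimal)
Expression in decimal: (19 + 36) × 10 - 7
Parentheses first: 19 + 36 = 55
Multiply: 55 × 10 = 550
Subtract: 550 - 7 = 543
543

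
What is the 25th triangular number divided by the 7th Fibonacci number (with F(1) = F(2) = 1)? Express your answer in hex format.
Convert the 25th triangular number (triangular index) → 25×26/2 = 325 (decimal)
Convert the 7th Fibonacci number (with F(1) = F(2) = 1) (Fibonacci index) → 1, 1, 2, 3, 5, 8, 13 → 13 (decimal)
Compute 325 ÷ 13 = 25
Convert 25 (decimal) → 25 = 1×16 + 9 → 0x19 (hexadecimal)
0x19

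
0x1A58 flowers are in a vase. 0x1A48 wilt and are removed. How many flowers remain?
Convert 0x1A58 (hexadecimal) → 1×4096 + 10×256 + 5×16 + 8 = 6744 (decimal)
Convert 0x1A48 (hexadecimal) → 1×4096 + 10×256 + 4×16 + 8 = 6728 (decimal)
Compute 6744 - 6728 = 16
16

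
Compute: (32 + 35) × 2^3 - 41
Convert 2^3 (power) → 8 (decimal)
Expression in decimal: (32 + 35) × 8 - 41
Parentheses first: 32 + 35 = 67
Multiply: 67 × 8 = 536
Subtract: 536 - 41 = 495
495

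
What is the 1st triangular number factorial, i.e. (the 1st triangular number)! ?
Convert the 1st triangular number (triangular index) → 1×2/2 = 1 (decimal)
Compute 1! = 1
1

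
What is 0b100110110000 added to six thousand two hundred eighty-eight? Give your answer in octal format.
Convert 0b100110110000 (binary) → 2048 + 256 + 128 + 32 + 16 = 2480 (decimal)
Convert six thousand two hundred eighty-eight (English words) → 6×1000 + 2×100 + 88 = 6288 (decimal)
Compute 2480 + 6288 = 8768
Convert 8768 (decimal) → 8768 = 2×4096 + 1×512 + 1×64 → 0o21100 (octal)
0o21100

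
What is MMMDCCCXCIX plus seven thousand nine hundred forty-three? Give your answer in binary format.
Convert MMMDCCCXCIX (Roman numeral) → 1000 + 1000 + 1000 + 500 + 100 + 100 + 100 + 90 + 9 = 3899 (decimal)
Convert seven thousand nine hundred forty-three (English words) → 7×1000 + 9×100 + 43 = 7943 (decimal)
Compute 3899 + 7943 = 11842
Convert 11842 (decimal) → 11842 = 8192 + 2048 + 1024 + 512 + 64 + 2 → 0b10111001000010 (binary)
0b10111001000010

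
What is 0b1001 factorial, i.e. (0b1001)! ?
Convert 0b1001 (binary) → 8 + 1 = 9 (decimal)
Compute 9! = 362880
362880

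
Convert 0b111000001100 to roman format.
Convert 0b111000001100 (binary) → 2048 + 1024 + 512 + 8 + 4 = 3596 (decimal)
Convert 3596 (decimal) → 3596 = 1000 + 1000 + 1000 + 500 + 90 + 5 + 1 → MMMDXCVI (Roman numeral)
MMMDXCVI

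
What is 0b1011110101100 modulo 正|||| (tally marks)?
Convert 0b1011110101100 (binary) → 4096 + 1024 + 512 + 256 + 128 + 32 + 8 + 4 = 6060 (decimal)
Convert 正|||| (tally marks) → 5 + 4 = 9 (decimal)
Compute 6060 mod 9 = 3
3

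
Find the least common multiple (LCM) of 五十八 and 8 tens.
Convert 五十八 (Chinese numeral) → 5×10 + 8 = 58 (decimal)
Convert 8 tens (place-value notation) → 8×10 = 80 (decimal)
Compute lcm(58, 80) = 2320
2320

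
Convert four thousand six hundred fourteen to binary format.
Convert four thousand six hundred fourteen (English words) → 4×1000 + 6×100 + 14 = 4614 (decimal)
Convert 4614 (decimal) → 4614 = 4096 + 512 + 4 + 2 → 0b1001000000110 (binary)
0b1001000000110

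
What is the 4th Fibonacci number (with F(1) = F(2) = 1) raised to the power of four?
Convert the 4th Fibonacci number (with F(1) = F(2) = 1) (Fibonacci index) → 1, 1, 2, 3 → 3 (decimal)
Convert four (English words) → 4 (decimal)
Compute 3 ^ 4 = 81
81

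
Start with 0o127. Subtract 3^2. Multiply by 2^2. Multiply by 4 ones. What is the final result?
Convert 0o127 (octal) → 1×64 + 2×8 + 7 = 87 (decimal)
Start: 87
Convert 3^2 (power) → 9 (decimal)
87 - 9 = 78
Convert 2^2 (power) → 4 (decimal)
78 × 4 = 312
Convert 4 ones (place-value notation) → 4 (decimal)
312 × 4 = 1248
1248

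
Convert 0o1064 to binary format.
Convert 0o1064 (octal) → 1×512 + 6×8 + 4 = 564 (decimal)
Convert 564 (decimal) → 564 = 512 + 32 + 16 + 4 → 0b1000110100 (binary)
0b1000110100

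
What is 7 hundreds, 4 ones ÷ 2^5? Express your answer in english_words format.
Convert 7 hundreds, 4 ones (place-value notation) → 7×100 + 4 = 704 (decimal)
Convert 2^5 (power) → 32 (decimal)
Compute 704 ÷ 32 = 22
Convert 22 (decimal) → twenty-two (English words)
twenty-two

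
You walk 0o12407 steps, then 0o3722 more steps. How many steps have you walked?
Convert 0o12407 (octal) → 1×4096 + 2×512 + 4×64 + 7 = 5383 (decimal)
Convert 0o3722 (octal) → 3×512 + 7×64 + 2×8 + 2 = 2002 (decimal)
Compute 5383 + 2002 = 7385
7385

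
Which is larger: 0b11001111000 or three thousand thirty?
Convert 0b11001111000 (binary) → 1024 + 512 + 64 + 32 + 16 + 8 = 1656 (decimal)
Convert three thousand thirty (English words) → 3×1000 + 30 = 3030 (decimal)
Compare 1656 vs 3030: larger = 3030
3030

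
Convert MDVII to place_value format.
Convert MDVII (Roman numeral) → 1000 + 500 + 5 + 1 + 1 = 1507 (decimal)
Convert 1507 (decimal) → 1507 = 1×1000 + 5×100 + 7 → 1 thousand, 5 hundreds, 7 ones (place-value notation)
1 thousand, 5 hundreds, 7 ones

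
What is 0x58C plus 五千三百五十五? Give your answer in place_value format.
Convert 0x58C (hexadecimal) → 5×256 + 8×16 + 12 = 1420 (decimal)
Convert 五千三百五十五 (Chinese numeral) → 5×1000 + 3×100 + 5×10 + 5 = 5355 (decimal)
Compute 1420 + 5355 = 6775
Convert 6775 (decimal) → 6775 = 6×1000 + 7×100 + 7×10 + 5 → 6 thousands, 7 hundreds, 7 tens, 5 ones (place-value notation)
6 thousands, 7 hundreds, 7 tens, 5 ones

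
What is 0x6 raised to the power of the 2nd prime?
Convert 0x6 (hexadecimal) → 6 (decimal)
Convert the 2nd prime (prime index) → 3 (decimal)
Compute 6 ^ 3 = 216
216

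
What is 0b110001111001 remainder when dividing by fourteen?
Convert 0b110001111001 (binary) → 2048 + 1024 + 64 + 32 + 16 + 8 + 1 = 3193 (decimal)
Convert fourteen (English words) → 14 (decimal)
Compute 3193 mod 14 = 1
1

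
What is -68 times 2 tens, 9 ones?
Convert 2 tens, 9 ones (place-value notation) → 2×10 + 9 = 29 (decimal)
Compute -68 × 29 = -1972
-1972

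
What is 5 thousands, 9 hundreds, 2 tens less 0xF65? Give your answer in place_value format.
Convert 5 thousands, 9 hundreds, 2 tens (place-value notation) → 5×1000 + 9×100 + 2×10 = 5920 (decimal)
Convert 0xF65 (hexadecimal) → 15×256 + 6×16 + 5 = 3941 (decimal)
Compute 5920 - 3941 = 1979
Convert 1979 (decimal) → 1979 = 1×1000 + 9×100 + 7×10 + 9 → 1 thousand, 9 hundreds, 7 tens, 9 ones (place-value notation)
1 thousand, 9 hundreds, 7 tens, 9 ones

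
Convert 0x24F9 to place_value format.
Convert 0x24F9 (hexadecimal) → 2×4096 + 4×256 + 15×16 + 9 = 9465 (decimal)
Convert 9465 (decimal) → 9465 = 9×1000 + 4×100 + 6×10 + 5 → 9 thousands, 4 hundreds, 6 tens, 5 ones (place-value notation)
9 thousands, 4 hundreds, 6 tens, 5 ones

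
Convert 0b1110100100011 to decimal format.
Convert 0b1110100100011 (binary) → 4096 + 2048 + 1024 + 256 + 32 + 2 + 1 = 7459 (decimal)
7459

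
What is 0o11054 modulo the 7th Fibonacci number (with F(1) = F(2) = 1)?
Convert 0o11054 (octal) → 1×4096 + 1×512 + 5×8 + 4 = 4652 (decimal)
Convert the 7th Fibonacci number (with F(1) = F(2) = 1) (Fibonacci index) → 1, 1, 2, 3, 5, 8, 13 → 13 (decimal)
Compute 4652 mod 13 = 11
11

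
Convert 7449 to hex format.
Convert 7449 (decimal) → 7449 = 1×4096 + 13×256 + 1×16 + 9 → 0x1D19 (hexadecimal)
0x1D19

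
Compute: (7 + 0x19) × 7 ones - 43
Convert 0x19 (hexadecimal) → 1×16 + 9 = 25 (decimal)
Convert 7 ones (place-value notation) → 7 (decimal)
Expression in decimal: (7 + 25) × 7 - 43
Parentheses first: 7 + 25 = 32
Multiply: 32 × 7 = 224
Subtract: 224 - 43 = 181
181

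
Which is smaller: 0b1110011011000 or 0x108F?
Convert 0b1110011011000 (binary) → 4096 + 2048 + 1024 + 128 + 64 + 16 + 8 = 7384 (decimal)
Convert 0x108F (hexadecimal) → 1×4096 + 8×16 + 15 = 4239 (decimal)
Compare 7384 vs 4239: smaller = 4239
4239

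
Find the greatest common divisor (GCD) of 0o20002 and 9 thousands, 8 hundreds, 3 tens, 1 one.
Convert 0o20002 (octal) → 2×4096 + 2 = 8194 (decimal)
Convert 9 thousands, 8 hundreds, 3 tens, 1 one (place-value notation) → 9×1000 + 8×100 + 3×10 + 1 = 9831 (decimal)
Compute gcd(8194, 9831) = 1
1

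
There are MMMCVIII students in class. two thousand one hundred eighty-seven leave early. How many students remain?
Convert MMMCVIII (Roman numeral) → 1000 + 1000 + 1000 + 100 + 5 + 1 + 1 + 1 = 3108 (decimal)
Convert two thousand one hundred eighty-seven (English words) → 2×1000 + 1×100 + 87 = 2187 (decimal)
Compute 3108 - 2187 = 921
921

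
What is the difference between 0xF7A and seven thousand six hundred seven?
Convert 0xF7A (hexadecimal) → 15×256 + 7×16 + 10 = 3962 (decimal)
Convert seven thousand six hundred seven (English words) → 7×1000 + 6×100 + 7 = 7607 (decimal)
Difference: |3962 - 7607| = 3645
3645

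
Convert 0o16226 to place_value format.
Convert 0o16226 (octal) → 1×4096 + 6×512 + 2×64 + 2×8 + 6 = 7318 (decimal)
Convert 7318 (decimal) → 7318 = 7×1000 + 3×100 + 1×10 + 8 → 7 thousands, 3 hundreds, 1 ten, 8 ones (place-value notation)
7 thousands, 3 hundreds, 1 ten, 8 ones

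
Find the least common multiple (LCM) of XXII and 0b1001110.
Convert XXII (Roman numeral) → 10 + 10 + 1 + 1 = 22 (decimal)
Convert 0b1001110 (binary) → 64 + 8 + 4 + 2 = 78 (decimal)
Compute lcm(22, 78) = 858
858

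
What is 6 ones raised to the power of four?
Convert 6 ones (place-value notation) → 6 (decimal)
Convert four (English words) → 4 (decimal)
Compute 6 ^ 4 = 1296
1296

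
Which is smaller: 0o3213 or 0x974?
Convert 0o3213 (octal) → 3×512 + 2×64 + 1×8 + 3 = 1675 (decimal)
Convert 0x974 (hexadecimal) → 9×256 + 7×16 + 4 = 2420 (decimal)
Compare 1675 vs 2420: smaller = 1675
1675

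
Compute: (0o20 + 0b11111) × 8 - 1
Convert 0o20 (octal) → 2×8 = 16 (decimal)
Convert 0b11111 (binary) → 16 + 8 + 4 + 2 + 1 = 31 (decimal)
Expression in decimal: (16 + 31) × 8 - 1
Parentheses first: 16 + 31 = 47
Multiply: 47 × 8 = 376
Subtract: 376 - 1 = 375
375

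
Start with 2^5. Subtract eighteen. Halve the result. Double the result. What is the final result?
Convert 2^5 (power) → 32 (decimal)
Start: 32
Convert eighteen (English words) → 18 (decimal)
32 - 18 = 14
14 ÷ 2 = 7
7 × 2 = 14
14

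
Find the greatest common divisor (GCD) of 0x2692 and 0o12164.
Convert 0x2692 (hexadecimal) → 2×4096 + 6×256 + 9×16 + 2 = 9874 (decimal)
Convert 0o12164 (octal) → 1×4096 + 2×512 + 1×64 + 6×8 + 4 = 5236 (decimal)
Compute gcd(9874, 5236) = 2
2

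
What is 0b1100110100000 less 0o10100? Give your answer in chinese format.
Convert 0b1100110100000 (binary) → 4096 + 2048 + 256 + 128 + 32 = 6560 (decimal)
Convert 0o10100 (octal) → 1×4096 + 1×64 = 4160 (decimal)
Compute 6560 - 4160 = 2400
Convert 2400 (decimal) → 2400 = 2×1000 + 4×100 → 二千四百 (Chinese numeral)
二千四百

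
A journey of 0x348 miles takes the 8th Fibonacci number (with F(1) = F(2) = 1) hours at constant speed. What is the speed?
Convert 0x348 (hexadecimal) → 3×256 + 4×16 + 8 = 840 (decimal)
Convert the 8th Fibonacci number (with F(1) = F(2) = 1) (Fibonacci index) → 1, 1, 2, 3, 5, 8, 13, 21 → 21 (decimal)
Compute 840 ÷ 21 = 40
40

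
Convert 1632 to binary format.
Convert 1632 (decimal) → 1632 = 1024 + 512 + 64 + 32 → 0b11001100000 (binary)
0b11001100000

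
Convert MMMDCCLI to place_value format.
Convert MMMDCCLI (Roman numeral) → 1000 + 1000 + 1000 + 500 + 100 + 100 + 50 + 1 = 3751 (decimal)
Convert 3751 (decimal) → 3751 = 3×1000 + 7×100 + 5×10 + 1 → 3 thousands, 7 hundreds, 5 tens, 1 one (place-value notation)
3 thousands, 7 hundreds, 5 tens, 1 one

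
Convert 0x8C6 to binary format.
Convert 0x8C6 (hexadecimal) → 8×256 + 12×16 + 6 = 2246 (decimal)
Convert 2246 (decimal) → 2246 = 2048 + 128 + 64 + 4 + 2 → 0b100011000110 (binary)
0b100011000110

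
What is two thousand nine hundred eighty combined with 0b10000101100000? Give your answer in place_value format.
Convert two thousand nine hundred eighty (English words) → 2×1000 + 9×100 + 80 = 2980 (decimal)
Convert 0b10000101100000 (binary) → 8192 + 256 + 64 + 32 = 8544 (decimal)
Compute 2980 + 8544 = 11524
Convert 11524 (decimal) → 11524 = 11×1000 + 5×100 + 2×10 + 4 → 11 thousands, 5 hundreds, 2 tens, 4 ones (place-value notation)
11 thousands, 5 hundreds, 2 tens, 4 ones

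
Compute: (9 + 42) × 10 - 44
Parentheses first: 9 + 42 = 51
Multiply: 51 × 10 = 510
Subtract: 510 - 44 = 466
466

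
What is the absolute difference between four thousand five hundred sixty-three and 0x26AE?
Convert four thousand five hundred sixty-three (English words) → 4×1000 + 5×100 + 63 = 4563 (decimal)
Convert 0x26AE (hexadecimal) → 2×4096 + 6×256 + 10×16 + 14 = 9902 (decimal)
Compute |4563 - 9902| = 5339
5339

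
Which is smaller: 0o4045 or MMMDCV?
Convert 0o4045 (octal) → 4×512 + 4×8 + 5 = 2085 (decimal)
Convert MMMDCV (Roman numeral) → 1000 + 1000 + 1000 + 500 + 100 + 5 = 3605 (decimal)
Compare 2085 vs 3605: smaller = 2085
2085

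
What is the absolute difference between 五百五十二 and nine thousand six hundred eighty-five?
Convert 五百五十二 (Chinese numeral) → 5×100 + 5×10 + 2 = 552 (decimal)
Convert nine thousand six hundred eighty-five (English words) → 9×1000 + 6×100 + 85 = 9685 (decimal)
Compute |552 - 9685| = 9133
9133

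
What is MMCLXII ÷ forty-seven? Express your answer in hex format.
Convert MMCLXII (Roman numeral) → 1000 + 1000 + 100 + 50 + 10 + 1 + 1 = 2162 (decimal)
Convert forty-seven (English words) → 47 (decimal)
Compute 2162 ÷ 47 = 46
Convert 46 (decimal) → 46 = 2×16 + 14 → 0x2E (hexadecimal)
0x2E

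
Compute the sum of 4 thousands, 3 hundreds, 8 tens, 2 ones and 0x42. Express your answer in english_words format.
Convert 4 thousands, 3 hundreds, 8 tens, 2 ones (place-value notation) → 4×1000 + 3×100 + 8×10 + 2 = 4382 (decimal)
Convert 0x42 (hexadecimal) → 4×16 + 2 = 66 (decimal)
Compute 4382 + 66 = 4448
Convert 4448 (decimal) → 4448 = 4×1000 + 4×100 + 48 → four thousand four hundred forty-eight (English words)
four thousand four hundred forty-eight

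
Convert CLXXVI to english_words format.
Convert CLXXVI (Roman numeral) → 100 + 50 + 10 + 10 + 5 + 1 = 176 (decimal)
Convert 176 (decimal) → 176 = 1×100 + 76 → one hundred seventy-six (English words)
one hundred seventy-six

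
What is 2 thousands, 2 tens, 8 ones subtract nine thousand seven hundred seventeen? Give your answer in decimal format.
Convert 2 thousands, 2 tens, 8 ones (place-value notation) → 2×1000 + 2×10 + 8 = 2028 (decimal)
Convert nine thousand seven hundred seventeen (English words) → 9×1000 + 7×100 + 17 = 9717 (decimal)
Compute 2028 - 9717 = -7689
-7689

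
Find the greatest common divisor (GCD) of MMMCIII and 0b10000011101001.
Convert MMMCIII (Roman numeral) → 1000 + 1000 + 1000 + 100 + 1 + 1 + 1 = 3103 (decimal)
Convert 0b10000011101001 (binary) → 8192 + 128 + 64 + 32 + 8 + 1 = 8425 (decimal)
Compute gcd(3103, 8425) = 1
1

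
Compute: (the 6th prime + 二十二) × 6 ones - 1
Convert the 6th prime (prime index) → 13 (decimal)
Convert 二十二 (Chinese numeral) → 2×10 + 2 = 22 (decimal)
Convert 6 ones (place-value notation) → 6 (decimal)
Expression in decimal: (13 + 22) × 6 - 1
Parentheses first: 13 + 22 = 35
Multiply: 35 × 6 = 210
Subtract: 210 - 1 = 209
209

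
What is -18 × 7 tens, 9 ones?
Convert 7 tens, 9 ones (place-value notation) → 7×10 + 9 = 79 (decimal)
Compute -18 × 79 = -1422
-1422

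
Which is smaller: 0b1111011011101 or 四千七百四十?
Convert 0b1111011011101 (binary) → 4096 + 2048 + 1024 + 512 + 128 + 64 + 16 + 8 + 4 + 1 = 7901 (decimal)
Convert 四千七百四十 (Chinese numeral) → 4×1000 + 7×100 + 4×10 = 4740 (decimal)
Compare 7901 vs 4740: smaller = 4740
4740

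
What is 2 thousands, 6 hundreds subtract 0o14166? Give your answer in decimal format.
Convert 2 thousands, 6 hundreds (place-value notation) → 2×1000 + 6×100 = 2600 (decimal)
Convert 0o14166 (octal) → 1×4096 + 4×512 + 1×64 + 6×8 + 6 = 6262 (decimal)
Compute 2600 - 6262 = -3662
-3662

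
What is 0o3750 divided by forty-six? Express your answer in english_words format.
Convert 0o3750 (octal) → 3×512 + 7×64 + 5×8 = 2024 (decimal)
Convert forty-six (English words) → 46 (decimal)
Compute 2024 ÷ 46 = 44
Convert 44 (decimal) → forty-four (English words)
forty-four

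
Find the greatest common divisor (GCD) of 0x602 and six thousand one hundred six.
Convert 0x602 (hexadecimal) → 6×256 + 2 = 1538 (decimal)
Convert six thousand one hundred six (English words) → 6×1000 + 1×100 + 6 = 6106 (decimal)
Compute gcd(1538, 6106) = 2
2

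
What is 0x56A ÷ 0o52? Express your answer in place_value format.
Convert 0x56A (hexadecimal) → 5×256 + 6×16 + 10 = 1386 (decimal)
Convert 0o52 (octal) → 5×8 + 2 = 42 (decimal)
Compute 1386 ÷ 42 = 33
Convert 33 (decimal) → 33 = 3×10 + 3 → 3 tens, 3 ones (place-value notation)
3 tens, 3 ones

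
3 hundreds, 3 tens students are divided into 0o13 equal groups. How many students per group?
Convert 3 hundreds, 3 tens (place-value notation) → 3×100 + 3×10 = 330 (decimal)
Convert 0o13 (octal) → 1×8 + 3 = 11 (decimal)
Compute 330 ÷ 11 = 30
30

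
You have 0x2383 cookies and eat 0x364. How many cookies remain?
Convert 0x2383 (hexadecimal) → 2×4096 + 3×256 + 8×16 + 3 = 9091 (decimal)
Convert 0x364 (hexadecimal) → 3×256 + 6×16 + 4 = 868 (decimal)
Compute 9091 - 868 = 8223
8223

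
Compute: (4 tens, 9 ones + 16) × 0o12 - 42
Convert 4 tens, 9 ones (place-value notation) → 4×10 + 9 = 49 (decimal)
Convert 0o12 (octal) → 1×8 + 2 = 10 (decimal)
Expression in decimal: (49 + 16) × 10 - 42
Parentheses first: 49 + 16 = 65
Multiply: 65 × 10 = 650
Subtract: 650 - 42 = 608
608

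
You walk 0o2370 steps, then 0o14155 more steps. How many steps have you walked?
Convert 0o2370 (octal) → 2×512 + 3×64 + 7×8 = 1272 (decimal)
Convert 0o14155 (octal) → 1×4096 + 4×512 + 1×64 + 5×8 + 5 = 6253 (decimal)
Compute 1272 + 6253 = 7525
7525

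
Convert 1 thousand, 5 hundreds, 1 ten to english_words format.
Convert 1 thousand, 5 hundreds, 1 ten (place-value notation) → 1×1000 + 5×100 + 1×10 = 1510 (decimal)
Convert 1510 (decimal) → 1510 = 1×1000 + 5×100 + 10 → one thousand five hundred ten (English words)
one thousand five hundred ten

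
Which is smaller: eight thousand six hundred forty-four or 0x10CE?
Convert eight thousand six hundred forty-four (English words) → 8×1000 + 6×100 + 44 = 8644 (decimal)
Convert 0x10CE (hexadecimal) → 1×4096 + 12×16 + 14 = 4302 (decimal)
Compare 8644 vs 4302: smaller = 4302
4302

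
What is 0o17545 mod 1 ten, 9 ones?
Convert 0o17545 (octal) → 1×4096 + 7×512 + 5×64 + 4×8 + 5 = 8037 (decimal)
Convert 1 ten, 9 ones (place-value notation) → 1×10 + 9 = 19 (decimal)
Compute 8037 mod 19 = 0
0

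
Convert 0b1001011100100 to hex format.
Convert 0b1001011100100 (binary) → 4096 + 512 + 128 + 64 + 32 + 4 = 4836 (decimal)
Convert 4836 (decimal) → 4836 = 1×4096 + 2×256 + 14×16 + 4 → 0x12E4 (hexadecimal)
0x12E4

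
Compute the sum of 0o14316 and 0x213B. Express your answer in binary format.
Convert 0o14316 (octal) → 1×4096 + 4×512 + 3×64 + 1×8 + 6 = 6350 (decimal)
Convert 0x213B (hexadecimal) → 2×4096 + 1×256 + 3×16 + 11 = 8507 (decimal)
Compute 6350 + 8507 = 14857
Convert 14857 (decimal) → 14857 = 8192 + 4096 + 2048 + 512 + 8 + 1 → 0b11101000001001 (binary)
0b11101000001001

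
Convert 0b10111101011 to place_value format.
Convert 0b10111101011 (binary) → 1024 + 256 + 128 + 64 + 32 + 8 + 2 + 1 = 1515 (decimal)
Convert 1515 (decimal) → 1515 = 1×1000 + 5×100 + 1×10 + 5 → 1 thousand, 5 hundreds, 1 ten, 5 ones (place-value notation)
1 thousand, 5 hundreds, 1 ten, 5 ones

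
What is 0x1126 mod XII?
Convert 0x1126 (hexadecimal) → 1×4096 + 1×256 + 2×16 + 6 = 4390 (decimal)
Convert XII (Roman numeral) → 10 + 1 + 1 = 12 (decimal)
Compute 4390 mod 12 = 10
10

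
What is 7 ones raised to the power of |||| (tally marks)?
Convert 7 ones (place-value notation) → 7 (decimal)
Convert |||| (tally marks) → 4 (decimal)
Compute 7 ^ 4 = 2401
2401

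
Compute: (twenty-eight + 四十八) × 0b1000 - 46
Convert twenty-eight (English words) → 28 (decimal)
Convert 四十八 (Chinese numeral) → 4×10 + 8 = 48 (decimal)
Convert 0b1000 (binary) → 8 (decimal)
Expression in decimal: (28 + 48) × 8 - 46
Parentheses first: 28 + 48 = 76
Multiply: 76 × 8 = 608
Subtract: 608 - 46 = 562
562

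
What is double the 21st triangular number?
The 21st triangular number = 21×22/2 = 231
Compute 231 × 2 = 462
462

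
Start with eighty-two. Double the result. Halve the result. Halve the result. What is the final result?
Convert eighty-two (English words) → 82 (decimal)
Start: 82
82 × 2 = 164
164 ÷ 2 = 82
82 ÷ 2 = 41
41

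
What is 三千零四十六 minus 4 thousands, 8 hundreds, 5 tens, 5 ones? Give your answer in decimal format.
Convert 三千零四十六 (Chinese numeral) → 3×1000 + 4×10 + 6 = 3046 (decimal)
Convert 4 thousands, 8 hundreds, 5 tens, 5 ones (place-value notation) → 4×1000 + 8×100 + 5×10 + 5 = 4855 (decimal)
Compute 3046 - 4855 = -1809
-1809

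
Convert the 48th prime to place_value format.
Convert the 48th prime (prime index) → 223 (decimal)
Convert 223 (decimal) → 223 = 2×100 + 2×10 + 3 → 2 hundreds, 2 tens, 3 ones (place-value notation)
2 hundreds, 2 tens, 3 ones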